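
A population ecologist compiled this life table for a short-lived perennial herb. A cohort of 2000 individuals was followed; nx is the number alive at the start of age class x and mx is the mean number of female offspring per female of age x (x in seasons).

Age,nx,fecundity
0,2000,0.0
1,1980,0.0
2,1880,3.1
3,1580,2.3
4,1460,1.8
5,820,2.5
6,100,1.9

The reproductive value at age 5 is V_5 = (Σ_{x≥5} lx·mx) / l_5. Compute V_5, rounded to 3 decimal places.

2.732

lx = nx/n0 = nx/2000: 1, 0.99, 0.94, 0.79, 0.73, 0.41, 0.05
lx·mx for x ≥ 5: 1.025, 0.095 → sum = 1.12
V_5 = 1.12 / l_5 = 1.12 / 0.41 = 2.731707… → 2.732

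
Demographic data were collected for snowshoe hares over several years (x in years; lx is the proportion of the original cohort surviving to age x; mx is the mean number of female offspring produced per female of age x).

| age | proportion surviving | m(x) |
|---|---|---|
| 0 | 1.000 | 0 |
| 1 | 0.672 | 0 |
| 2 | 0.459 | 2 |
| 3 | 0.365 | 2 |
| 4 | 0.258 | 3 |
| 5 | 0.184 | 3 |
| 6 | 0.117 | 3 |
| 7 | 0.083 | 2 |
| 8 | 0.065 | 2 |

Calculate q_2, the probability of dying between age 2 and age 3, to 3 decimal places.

0.205

q_2 = (l_2 − l_3) / l_2 = (0.459 − 0.365) / 0.459
     = 0.094 / 0.459 = 0.204793… → 0.205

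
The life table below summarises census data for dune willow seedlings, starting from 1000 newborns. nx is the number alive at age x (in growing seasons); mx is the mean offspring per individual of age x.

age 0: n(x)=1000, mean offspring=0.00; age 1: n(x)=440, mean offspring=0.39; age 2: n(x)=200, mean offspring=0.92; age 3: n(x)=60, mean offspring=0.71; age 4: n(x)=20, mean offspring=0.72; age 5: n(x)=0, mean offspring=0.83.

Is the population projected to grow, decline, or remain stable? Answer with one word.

declining

lx = nx/n0 = nx/1000: 1, 0.44, 0.2, 0.06, 0.02, 0
R0 = Σ lx·mx = 0 + 0.1716 + 0.184 + 0.0426 + 0.0144 + 0 = 0.4126
R0 < 1, so the population is declining.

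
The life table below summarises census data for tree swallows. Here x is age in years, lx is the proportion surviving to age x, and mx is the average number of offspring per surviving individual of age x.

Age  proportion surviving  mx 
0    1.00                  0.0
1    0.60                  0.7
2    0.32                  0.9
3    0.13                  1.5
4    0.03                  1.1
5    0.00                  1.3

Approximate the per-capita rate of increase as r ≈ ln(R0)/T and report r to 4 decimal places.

-0.0361

R0 = Σ lx·mx = 0 + 0.42 + 0.288 + 0.195 + 0.033 + 0 = 0.936
Σ x·lx·mx = 1.713; T = 1.713/0.936 = 1.83013…
r ≈ ln(R0)/T = ln(0.936)/1.83013… = -0.036139… → -0.0361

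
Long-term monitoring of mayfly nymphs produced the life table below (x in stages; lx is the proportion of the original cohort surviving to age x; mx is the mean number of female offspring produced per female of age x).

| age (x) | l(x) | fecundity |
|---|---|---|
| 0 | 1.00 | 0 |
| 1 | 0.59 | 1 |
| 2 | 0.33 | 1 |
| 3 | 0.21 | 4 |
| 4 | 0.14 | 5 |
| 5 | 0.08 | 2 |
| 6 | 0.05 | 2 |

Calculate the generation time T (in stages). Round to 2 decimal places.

lx·mx: 0, 0.59, 0.33, 0.84, 0.7, 0.16, 0.1 → R0 = 2.72
x·lx·mx: 0, 0.59, 0.66, 2.52, 2.8, 0.8, 0.6 → Σ = 7.97
T = 7.97 / 2.72 = 2.930147… → 2.93

2.93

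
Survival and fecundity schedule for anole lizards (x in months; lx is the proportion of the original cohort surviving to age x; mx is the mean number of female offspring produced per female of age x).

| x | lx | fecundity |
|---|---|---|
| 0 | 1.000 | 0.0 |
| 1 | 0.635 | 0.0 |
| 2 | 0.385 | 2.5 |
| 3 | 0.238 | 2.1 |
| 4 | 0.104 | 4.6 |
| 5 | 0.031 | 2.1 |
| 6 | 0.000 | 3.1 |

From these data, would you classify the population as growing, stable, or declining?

R0 = Σ lx·mx = 0 + 0 + 0.9625 + 0.4998 + 0.4784 + 0.0651 + 0 = 2.0058
R0 > 1, so the population is growing.

growing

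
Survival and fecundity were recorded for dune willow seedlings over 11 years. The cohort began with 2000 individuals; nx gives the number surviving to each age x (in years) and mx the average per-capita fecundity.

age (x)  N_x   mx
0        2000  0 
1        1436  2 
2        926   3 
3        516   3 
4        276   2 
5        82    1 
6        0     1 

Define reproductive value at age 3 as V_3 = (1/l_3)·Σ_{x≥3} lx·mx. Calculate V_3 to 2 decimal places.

lx = nx/n0 = nx/2000: 1, 0.718, 0.463, 0.258, 0.138, 0.041, 0
lx·mx for x ≥ 3: 0.774, 0.276, 0.041, 0 → sum = 1.091
V_3 = 1.091 / l_3 = 1.091 / 0.258 = 4.228682… → 4.23

4.23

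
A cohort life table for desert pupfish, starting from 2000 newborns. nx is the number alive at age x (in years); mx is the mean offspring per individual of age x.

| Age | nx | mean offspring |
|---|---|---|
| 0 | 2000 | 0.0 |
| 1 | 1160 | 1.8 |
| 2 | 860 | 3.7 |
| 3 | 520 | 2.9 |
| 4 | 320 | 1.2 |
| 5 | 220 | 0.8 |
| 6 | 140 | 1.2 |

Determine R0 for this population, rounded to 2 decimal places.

lx = nx/n0 = nx/2000: 1, 0.58, 0.43, 0.26, 0.16, 0.11, 0.07
lx·mx by age: 0, 1.044, 1.591, 0.754, 0.192, 0.088, 0.084
R0 = Σ lx·mx = 3.753 → 3.75

3.75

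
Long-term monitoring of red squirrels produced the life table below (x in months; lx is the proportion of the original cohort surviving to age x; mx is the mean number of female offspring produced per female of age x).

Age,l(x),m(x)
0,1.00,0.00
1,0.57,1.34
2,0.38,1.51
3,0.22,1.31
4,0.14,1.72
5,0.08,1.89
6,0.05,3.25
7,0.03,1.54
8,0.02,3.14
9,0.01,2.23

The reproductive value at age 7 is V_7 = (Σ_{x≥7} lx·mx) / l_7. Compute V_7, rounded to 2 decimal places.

4.38

lx·mx for x ≥ 7: 0.0462, 0.0628, 0.0223 → sum = 0.1313
V_7 = 0.1313 / l_7 = 0.1313 / 0.03 = 4.376667… → 4.38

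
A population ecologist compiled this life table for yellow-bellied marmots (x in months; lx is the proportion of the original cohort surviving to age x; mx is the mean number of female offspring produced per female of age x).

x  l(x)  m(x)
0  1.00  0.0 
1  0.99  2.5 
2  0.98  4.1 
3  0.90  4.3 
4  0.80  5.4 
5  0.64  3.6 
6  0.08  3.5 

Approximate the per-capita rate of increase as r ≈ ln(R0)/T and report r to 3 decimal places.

R0 = Σ lx·mx = 0 + 2.475 + 4.018 + 3.87 + 4.32 + 2.304 + 0.28 = 17.267
Σ x·lx·mx = 52.601; T = 52.601/17.267 = 3.04633…
r ≈ ln(R0)/T = ln(17.267)/3.04633… = 0.93516… → 0.935

0.935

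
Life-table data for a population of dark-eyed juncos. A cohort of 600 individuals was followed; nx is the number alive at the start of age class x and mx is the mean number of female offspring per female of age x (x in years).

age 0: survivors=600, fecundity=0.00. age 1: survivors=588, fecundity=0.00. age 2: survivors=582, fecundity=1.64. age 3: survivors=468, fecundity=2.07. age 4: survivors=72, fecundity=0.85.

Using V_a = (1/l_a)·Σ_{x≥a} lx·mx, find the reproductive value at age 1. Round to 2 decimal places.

3.37

lx = nx/n0 = nx/600: 1, 0.98, 0.97, 0.78, 0.12
lx·mx for x ≥ 1: 0, 1.5908, 1.6146, 0.102 → sum = 3.3074
V_1 = 3.3074 / l_1 = 3.3074 / 0.98 = 3.374898… → 3.37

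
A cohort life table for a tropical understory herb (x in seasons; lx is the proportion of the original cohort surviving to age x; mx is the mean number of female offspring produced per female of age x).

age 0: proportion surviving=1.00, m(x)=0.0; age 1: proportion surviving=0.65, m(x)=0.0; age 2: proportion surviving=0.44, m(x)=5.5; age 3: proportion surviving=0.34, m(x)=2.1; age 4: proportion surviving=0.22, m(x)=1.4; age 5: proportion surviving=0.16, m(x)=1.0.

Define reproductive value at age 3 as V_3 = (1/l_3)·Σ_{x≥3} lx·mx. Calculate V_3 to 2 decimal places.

3.48

lx·mx for x ≥ 3: 0.714, 0.308, 0.16 → sum = 1.182
V_3 = 1.182 / l_3 = 1.182 / 0.34 = 3.476471… → 3.48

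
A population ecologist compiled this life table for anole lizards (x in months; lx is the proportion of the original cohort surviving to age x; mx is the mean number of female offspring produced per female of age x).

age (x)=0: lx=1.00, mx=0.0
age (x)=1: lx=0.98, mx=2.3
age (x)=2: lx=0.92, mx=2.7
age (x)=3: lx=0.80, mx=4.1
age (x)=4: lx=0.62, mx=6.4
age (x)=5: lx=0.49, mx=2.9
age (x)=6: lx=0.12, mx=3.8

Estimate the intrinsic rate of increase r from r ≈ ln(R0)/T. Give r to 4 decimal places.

R0 = Σ lx·mx = 0 + 2.254 + 2.484 + 3.28 + 3.968 + 1.421 + 0.456 = 13.863
Σ x·lx·mx = 42.775; T = 42.775/13.863 = 3.08555…
r ≈ ln(R0)/T = ln(13.863)/3.08555… = 0.852108… → 0.8521

0.8521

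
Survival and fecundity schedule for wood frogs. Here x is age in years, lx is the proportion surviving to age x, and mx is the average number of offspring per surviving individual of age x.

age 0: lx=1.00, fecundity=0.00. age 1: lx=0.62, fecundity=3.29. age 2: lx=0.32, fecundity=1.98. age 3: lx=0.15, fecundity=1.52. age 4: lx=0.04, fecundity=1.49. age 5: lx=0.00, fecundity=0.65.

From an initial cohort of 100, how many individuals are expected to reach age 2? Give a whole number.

32

Expected survivors = N0 · l_2 = 100 × 0.32 = 32 → 32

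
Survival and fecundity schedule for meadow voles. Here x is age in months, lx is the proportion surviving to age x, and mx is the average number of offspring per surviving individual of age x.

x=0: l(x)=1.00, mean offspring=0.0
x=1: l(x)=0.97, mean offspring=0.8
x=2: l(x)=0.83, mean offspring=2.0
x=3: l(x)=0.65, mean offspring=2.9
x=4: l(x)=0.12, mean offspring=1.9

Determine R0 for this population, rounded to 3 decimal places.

lx·mx by age: 0, 0.776, 1.66, 1.885, 0.228
R0 = Σ lx·mx = 4.549 → 4.549

4.549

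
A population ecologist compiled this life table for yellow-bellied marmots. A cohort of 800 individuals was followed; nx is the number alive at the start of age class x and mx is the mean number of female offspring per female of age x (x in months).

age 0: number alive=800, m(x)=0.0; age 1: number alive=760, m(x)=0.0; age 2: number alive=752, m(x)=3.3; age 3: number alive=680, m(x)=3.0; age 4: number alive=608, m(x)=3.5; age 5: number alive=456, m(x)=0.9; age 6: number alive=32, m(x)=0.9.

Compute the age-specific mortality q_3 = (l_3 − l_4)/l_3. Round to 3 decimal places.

lx = nx/n0 = nx/800: 1, 0.95, 0.94, 0.85, 0.76, 0.57, 0.04
q_3 = (l_3 − l_4) / l_3 = (0.85 − 0.76) / 0.85
     = 0.09 / 0.85 = 0.105882… → 0.106

0.106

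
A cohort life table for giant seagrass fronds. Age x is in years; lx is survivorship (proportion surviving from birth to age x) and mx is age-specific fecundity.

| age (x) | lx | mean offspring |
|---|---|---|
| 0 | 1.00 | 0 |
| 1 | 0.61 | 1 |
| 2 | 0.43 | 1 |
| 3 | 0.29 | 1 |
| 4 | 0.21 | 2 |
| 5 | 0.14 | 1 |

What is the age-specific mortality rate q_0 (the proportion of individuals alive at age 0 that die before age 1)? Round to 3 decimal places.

0.390

q_0 = (l_0 − l_1) / l_0 = (1 − 0.61) / 1
     = 0.39 / 1 = 0.39 → 0.390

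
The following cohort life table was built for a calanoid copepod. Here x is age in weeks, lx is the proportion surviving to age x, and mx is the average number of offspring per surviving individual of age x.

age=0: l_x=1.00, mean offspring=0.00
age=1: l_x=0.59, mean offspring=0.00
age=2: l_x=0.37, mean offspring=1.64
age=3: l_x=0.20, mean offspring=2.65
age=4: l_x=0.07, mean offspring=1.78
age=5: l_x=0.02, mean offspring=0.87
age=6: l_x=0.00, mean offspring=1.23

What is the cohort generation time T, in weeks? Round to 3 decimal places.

2.650

lx·mx: 0, 0, 0.6068, 0.53, 0.1246, 0.0174, 0 → R0 = 1.2788
x·lx·mx: 0, 0, 1.2136, 1.59, 0.4984, 0.087, 0 → Σ = 3.389
T = 3.389 / 1.2788 = 2.650141… → 2.650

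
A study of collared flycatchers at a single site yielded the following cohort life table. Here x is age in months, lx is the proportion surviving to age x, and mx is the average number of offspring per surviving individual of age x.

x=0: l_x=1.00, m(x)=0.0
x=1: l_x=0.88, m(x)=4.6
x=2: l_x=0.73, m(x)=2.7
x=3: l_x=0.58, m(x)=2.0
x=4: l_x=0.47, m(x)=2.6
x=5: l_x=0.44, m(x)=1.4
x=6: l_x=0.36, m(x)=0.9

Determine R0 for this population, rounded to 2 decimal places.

9.34

lx·mx by age: 0, 4.048, 1.971, 1.16, 1.222, 0.616, 0.324
R0 = Σ lx·mx = 9.341 → 9.34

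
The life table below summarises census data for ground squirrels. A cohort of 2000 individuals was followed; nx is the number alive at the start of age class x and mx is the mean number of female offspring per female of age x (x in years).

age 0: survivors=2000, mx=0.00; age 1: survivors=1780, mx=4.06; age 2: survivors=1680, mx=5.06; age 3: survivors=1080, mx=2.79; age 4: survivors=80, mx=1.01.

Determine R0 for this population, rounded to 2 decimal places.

lx = nx/n0 = nx/2000: 1, 0.89, 0.84, 0.54, 0.04
lx·mx by age: 0, 3.6134, 4.2504, 1.5066, 0.0404
R0 = Σ lx·mx = 9.4108 → 9.41

9.41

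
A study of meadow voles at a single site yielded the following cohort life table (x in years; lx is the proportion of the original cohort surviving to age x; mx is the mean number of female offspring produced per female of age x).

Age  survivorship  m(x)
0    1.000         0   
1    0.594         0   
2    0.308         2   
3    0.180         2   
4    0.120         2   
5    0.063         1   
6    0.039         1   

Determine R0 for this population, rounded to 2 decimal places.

1.32

lx·mx by age: 0, 0, 0.616, 0.36, 0.24, 0.063, 0.039
R0 = Σ lx·mx = 1.318 → 1.32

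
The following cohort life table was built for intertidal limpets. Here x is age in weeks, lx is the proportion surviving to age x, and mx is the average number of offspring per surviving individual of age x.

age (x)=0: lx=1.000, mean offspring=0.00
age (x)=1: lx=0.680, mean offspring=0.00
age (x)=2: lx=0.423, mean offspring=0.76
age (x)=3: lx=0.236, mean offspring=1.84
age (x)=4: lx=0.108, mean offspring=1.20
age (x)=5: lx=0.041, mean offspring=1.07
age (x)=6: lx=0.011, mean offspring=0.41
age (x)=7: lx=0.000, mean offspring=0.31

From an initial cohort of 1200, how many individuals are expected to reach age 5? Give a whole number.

49

Expected survivors = N0 · l_5 = 1200 × 0.041 = 49.2 → 49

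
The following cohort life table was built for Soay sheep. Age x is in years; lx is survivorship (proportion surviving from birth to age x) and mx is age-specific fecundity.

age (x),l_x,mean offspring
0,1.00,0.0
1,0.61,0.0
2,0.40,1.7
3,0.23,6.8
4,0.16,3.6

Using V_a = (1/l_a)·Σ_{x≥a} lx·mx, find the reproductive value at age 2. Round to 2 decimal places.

7.05

lx·mx for x ≥ 2: 0.68, 1.564, 0.576 → sum = 2.82
V_2 = 2.82 / l_2 = 2.82 / 0.4 = 7.05 → 7.05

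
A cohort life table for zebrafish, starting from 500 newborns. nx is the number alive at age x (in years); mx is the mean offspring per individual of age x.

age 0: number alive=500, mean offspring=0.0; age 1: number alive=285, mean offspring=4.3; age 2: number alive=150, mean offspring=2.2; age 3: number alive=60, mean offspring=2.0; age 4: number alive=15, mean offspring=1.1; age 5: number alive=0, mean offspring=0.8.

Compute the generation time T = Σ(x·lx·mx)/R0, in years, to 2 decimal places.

lx = nx/n0 = nx/500: 1, 0.57, 0.3, 0.12, 0.03, 0
lx·mx: 0, 2.451, 0.66, 0.24, 0.033, 0 → R0 = 3.384
x·lx·mx: 0, 2.451, 1.32, 0.72, 0.132, 0 → Σ = 4.623
T = 4.623 / 3.384 = 1.366135… → 1.37

1.37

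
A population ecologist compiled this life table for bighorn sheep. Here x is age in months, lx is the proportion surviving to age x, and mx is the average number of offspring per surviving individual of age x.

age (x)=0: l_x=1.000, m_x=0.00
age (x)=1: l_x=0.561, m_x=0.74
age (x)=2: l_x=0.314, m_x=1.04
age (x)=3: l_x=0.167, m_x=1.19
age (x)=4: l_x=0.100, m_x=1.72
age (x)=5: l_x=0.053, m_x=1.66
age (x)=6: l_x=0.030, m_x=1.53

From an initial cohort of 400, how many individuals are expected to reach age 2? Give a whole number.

Expected survivors = N0 · l_2 = 400 × 0.314 = 125.6 → 126

126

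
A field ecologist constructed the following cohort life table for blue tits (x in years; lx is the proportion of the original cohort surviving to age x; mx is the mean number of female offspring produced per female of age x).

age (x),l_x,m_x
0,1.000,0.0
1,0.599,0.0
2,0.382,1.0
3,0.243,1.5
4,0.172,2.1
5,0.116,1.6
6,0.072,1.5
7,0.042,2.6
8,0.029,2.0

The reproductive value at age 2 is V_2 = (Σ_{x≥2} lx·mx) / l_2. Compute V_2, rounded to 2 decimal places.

lx·mx for x ≥ 2: 0.382, 0.3645, 0.3612, 0.1856, 0.108, 0.1092, 0.058 → sum = 1.5685
V_2 = 1.5685 / l_2 = 1.5685 / 0.382 = 4.106021… → 4.11

4.11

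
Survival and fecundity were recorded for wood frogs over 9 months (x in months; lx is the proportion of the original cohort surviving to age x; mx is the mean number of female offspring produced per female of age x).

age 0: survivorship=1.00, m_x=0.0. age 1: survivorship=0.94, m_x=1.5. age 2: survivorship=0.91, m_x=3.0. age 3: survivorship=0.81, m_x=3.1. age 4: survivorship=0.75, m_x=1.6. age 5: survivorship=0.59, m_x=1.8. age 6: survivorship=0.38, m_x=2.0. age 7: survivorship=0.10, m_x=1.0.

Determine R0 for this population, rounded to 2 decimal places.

9.77

lx·mx by age: 0, 1.41, 2.73, 2.511, 1.2, 1.062, 0.76, 0.1
R0 = Σ lx·mx = 9.773 → 9.77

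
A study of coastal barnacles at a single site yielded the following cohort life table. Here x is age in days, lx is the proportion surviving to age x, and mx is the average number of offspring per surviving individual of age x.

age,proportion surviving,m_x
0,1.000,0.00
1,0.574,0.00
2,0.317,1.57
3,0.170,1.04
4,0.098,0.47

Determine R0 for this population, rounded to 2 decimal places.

0.72

lx·mx by age: 0, 0, 0.49769, 0.1768, 0.04606
R0 = Σ lx·mx = 0.72055 → 0.72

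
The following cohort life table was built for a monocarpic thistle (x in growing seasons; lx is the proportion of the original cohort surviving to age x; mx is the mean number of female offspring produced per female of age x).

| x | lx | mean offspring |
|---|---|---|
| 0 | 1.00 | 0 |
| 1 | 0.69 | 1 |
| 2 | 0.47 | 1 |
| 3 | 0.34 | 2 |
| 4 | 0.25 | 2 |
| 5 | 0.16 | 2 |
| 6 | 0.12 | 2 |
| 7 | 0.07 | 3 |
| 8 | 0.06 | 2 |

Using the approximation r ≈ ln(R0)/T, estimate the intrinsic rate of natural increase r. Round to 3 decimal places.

0.340

R0 = Σ lx·mx = 0 + 0.69 + 0.47 + 0.68 + 0.5 + 0.32 + 0.24 + 0.21 + 0.12 = 3.23
Σ x·lx·mx = 11.14; T = 11.14/3.23 = 3.44892…
r ≈ ln(R0)/T = ln(3.23)/3.44892… = 0.33996… → 0.340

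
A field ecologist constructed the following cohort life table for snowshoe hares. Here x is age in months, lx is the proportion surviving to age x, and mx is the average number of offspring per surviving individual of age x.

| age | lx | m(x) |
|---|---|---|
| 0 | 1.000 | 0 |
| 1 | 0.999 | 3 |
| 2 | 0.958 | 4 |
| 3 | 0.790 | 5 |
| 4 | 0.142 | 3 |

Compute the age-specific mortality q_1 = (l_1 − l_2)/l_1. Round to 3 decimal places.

q_1 = (l_1 − l_2) / l_1 = (0.999 − 0.958) / 0.999
     = 0.041 / 0.999 = 0.041041… → 0.041

0.041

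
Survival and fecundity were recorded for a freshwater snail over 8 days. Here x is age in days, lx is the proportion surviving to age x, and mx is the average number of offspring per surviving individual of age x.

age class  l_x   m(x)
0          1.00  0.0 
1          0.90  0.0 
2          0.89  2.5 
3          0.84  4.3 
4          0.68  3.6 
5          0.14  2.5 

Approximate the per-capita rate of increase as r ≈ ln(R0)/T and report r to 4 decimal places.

0.6939

R0 = Σ lx·mx = 0 + 0 + 2.225 + 3.612 + 2.448 + 0.35 = 8.635
Σ x·lx·mx = 26.828; T = 26.828/8.635 = 3.10689…
r ≈ ln(R0)/T = ln(8.635)/3.10689… = 0.693885… → 0.6939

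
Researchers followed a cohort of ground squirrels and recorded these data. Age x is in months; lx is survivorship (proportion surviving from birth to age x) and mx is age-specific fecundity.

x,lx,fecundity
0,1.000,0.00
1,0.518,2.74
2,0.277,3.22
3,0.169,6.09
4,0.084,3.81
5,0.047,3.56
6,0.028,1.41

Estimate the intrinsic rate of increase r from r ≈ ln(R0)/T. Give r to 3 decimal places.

0.605

R0 = Σ lx·mx = 0 + 1.41932 + 0.89194 + 1.02921 + 0.32004 + 0.16732 + 0.03948 = 3.86731
Σ x·lx·mx = 8.64447; T = 8.64447/3.86731 = 2.23527…
r ≈ ln(R0)/T = ln(3.86731)/2.23527… = 0.6051… → 0.605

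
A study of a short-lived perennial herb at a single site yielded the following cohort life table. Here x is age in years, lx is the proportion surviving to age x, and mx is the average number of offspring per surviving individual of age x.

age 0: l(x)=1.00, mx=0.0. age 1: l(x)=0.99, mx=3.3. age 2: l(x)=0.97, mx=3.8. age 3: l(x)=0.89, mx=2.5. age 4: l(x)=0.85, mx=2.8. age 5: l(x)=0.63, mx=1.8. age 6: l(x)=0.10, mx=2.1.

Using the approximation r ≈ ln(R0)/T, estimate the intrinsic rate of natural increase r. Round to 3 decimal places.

0.977

R0 = Σ lx·mx = 0 + 3.267 + 3.686 + 2.225 + 2.38 + 1.134 + 0.21 = 12.902
Σ x·lx·mx = 33.764; T = 33.764/12.902 = 2.61696…
r ≈ ln(R0)/T = ln(12.902)/2.61696… = 0.97723… → 0.977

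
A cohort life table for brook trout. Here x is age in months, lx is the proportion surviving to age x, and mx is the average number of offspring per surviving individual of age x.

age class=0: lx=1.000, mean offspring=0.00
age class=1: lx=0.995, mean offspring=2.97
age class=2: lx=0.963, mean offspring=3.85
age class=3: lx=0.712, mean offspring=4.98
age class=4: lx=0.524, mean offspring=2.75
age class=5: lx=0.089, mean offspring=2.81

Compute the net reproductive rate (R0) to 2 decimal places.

lx·mx by age: 0, 2.95515, 3.70755, 3.54576, 1.441, 0.25009
R0 = Σ lx·mx = 11.89955 → 11.90

11.90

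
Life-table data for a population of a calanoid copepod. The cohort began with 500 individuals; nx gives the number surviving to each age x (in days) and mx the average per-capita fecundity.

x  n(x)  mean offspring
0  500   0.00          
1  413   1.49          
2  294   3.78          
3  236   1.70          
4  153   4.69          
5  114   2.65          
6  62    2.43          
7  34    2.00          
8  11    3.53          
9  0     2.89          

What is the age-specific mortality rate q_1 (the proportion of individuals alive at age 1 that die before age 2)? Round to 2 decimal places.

lx = nx/n0 = nx/500: 1, 0.826, 0.588, 0.472, 0.306, 0.228, 0.124, 0.068, 0.022, 0
q_1 = (l_1 − l_2) / l_1 = (0.826 − 0.588) / 0.826
     = 0.238 / 0.826 = 0.288136… → 0.29

0.29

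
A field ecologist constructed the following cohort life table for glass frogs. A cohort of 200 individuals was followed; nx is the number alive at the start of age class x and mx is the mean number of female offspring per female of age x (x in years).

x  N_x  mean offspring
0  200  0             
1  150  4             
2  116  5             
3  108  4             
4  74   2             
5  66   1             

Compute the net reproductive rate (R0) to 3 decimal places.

lx = nx/n0 = nx/200: 1, 0.75, 0.58, 0.54, 0.37, 0.33
lx·mx by age: 0, 3, 2.9, 2.16, 0.74, 0.33
R0 = Σ lx·mx = 9.13 → 9.130

9.130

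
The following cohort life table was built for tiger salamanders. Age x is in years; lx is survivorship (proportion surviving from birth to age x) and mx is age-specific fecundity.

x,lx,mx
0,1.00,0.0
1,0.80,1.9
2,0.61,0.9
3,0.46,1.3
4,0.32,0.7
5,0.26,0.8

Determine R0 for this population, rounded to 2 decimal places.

lx·mx by age: 0, 1.52, 0.549, 0.598, 0.224, 0.208
R0 = Σ lx·mx = 3.099 → 3.10

3.10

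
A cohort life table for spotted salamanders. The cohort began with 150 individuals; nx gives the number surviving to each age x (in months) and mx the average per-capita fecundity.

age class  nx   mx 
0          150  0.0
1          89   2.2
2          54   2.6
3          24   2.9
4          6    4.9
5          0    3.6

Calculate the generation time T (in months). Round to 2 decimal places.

1.85

lx = nx/n0 = nx/150: 1, 0.59333…, 0.36, 0.16, 0.04, 0
lx·mx: 0, 1.305333…, 0.936, 0.464, 0.196, 0 → R0 = 2.901333…
x·lx·mx: 0, 1.305333…, 1.872, 1.392, 0.784, 0 → Σ = 5.353333…
T = 5.353333… / 2.901333… = 1.845129… → 1.85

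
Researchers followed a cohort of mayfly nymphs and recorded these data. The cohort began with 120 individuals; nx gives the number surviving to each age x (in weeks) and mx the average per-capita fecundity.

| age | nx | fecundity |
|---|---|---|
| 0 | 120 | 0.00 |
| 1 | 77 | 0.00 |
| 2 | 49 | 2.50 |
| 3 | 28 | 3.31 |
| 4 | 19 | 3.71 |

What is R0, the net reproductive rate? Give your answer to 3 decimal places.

lx = nx/n0 = nx/120: 1, 0.64167…, 0.40833…, 0.23333…, 0.15833…
lx·mx by age: 0, 0, 1.020833…, 0.772333…, 0.587417…
R0 = Σ lx·mx = 2.380583… → 2.381

2.381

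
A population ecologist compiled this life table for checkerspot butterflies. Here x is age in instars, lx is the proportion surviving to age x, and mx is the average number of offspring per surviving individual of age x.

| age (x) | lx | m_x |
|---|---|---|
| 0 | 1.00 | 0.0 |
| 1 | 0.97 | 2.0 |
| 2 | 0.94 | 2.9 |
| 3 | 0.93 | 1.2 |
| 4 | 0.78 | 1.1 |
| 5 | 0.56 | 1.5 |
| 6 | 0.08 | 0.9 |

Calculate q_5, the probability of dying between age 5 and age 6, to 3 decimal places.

q_5 = (l_5 − l_6) / l_5 = (0.56 − 0.08) / 0.56
     = 0.48 / 0.56 = 0.857143… → 0.857

0.857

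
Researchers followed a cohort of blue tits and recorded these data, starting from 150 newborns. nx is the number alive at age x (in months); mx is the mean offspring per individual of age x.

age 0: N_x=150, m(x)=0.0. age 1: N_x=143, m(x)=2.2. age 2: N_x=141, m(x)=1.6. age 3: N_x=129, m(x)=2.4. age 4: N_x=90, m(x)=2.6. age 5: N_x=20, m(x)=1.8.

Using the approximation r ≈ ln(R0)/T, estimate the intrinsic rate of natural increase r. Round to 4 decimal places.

0.8009

lx = nx/n0 = nx/150: 1, 0.95333…, 0.94, 0.86, 0.6, 0.13333…
R0 = Σ lx·mx = 0 + 2.09733… + 1.504 + 2.064 + 1.56 + 0.24… = 7.465333…
Σ x·lx·mx = 18.737333…; T = 18.737333…/7.465333… = 2.50991…
r ≈ ln(R0)/T = ln(7.465333…)/2.50991… = 0.800932… → 0.8009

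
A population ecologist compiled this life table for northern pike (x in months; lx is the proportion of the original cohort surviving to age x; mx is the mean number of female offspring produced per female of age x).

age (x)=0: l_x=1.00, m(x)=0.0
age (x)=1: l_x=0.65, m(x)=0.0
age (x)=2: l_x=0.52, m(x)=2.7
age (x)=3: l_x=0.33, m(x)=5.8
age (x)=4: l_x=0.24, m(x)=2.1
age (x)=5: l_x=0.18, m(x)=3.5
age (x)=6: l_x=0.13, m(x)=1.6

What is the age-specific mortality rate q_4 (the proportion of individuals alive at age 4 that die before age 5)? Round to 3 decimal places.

q_4 = (l_4 − l_5) / l_4 = (0.24 − 0.18) / 0.24
     = 0.06 / 0.24 = 0.25 → 0.250

0.250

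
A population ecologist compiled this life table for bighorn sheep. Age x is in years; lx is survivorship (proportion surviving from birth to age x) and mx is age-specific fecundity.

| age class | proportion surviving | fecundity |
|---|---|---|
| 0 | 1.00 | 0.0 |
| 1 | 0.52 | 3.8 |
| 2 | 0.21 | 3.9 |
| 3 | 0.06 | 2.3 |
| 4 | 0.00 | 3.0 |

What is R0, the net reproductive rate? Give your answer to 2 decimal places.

2.93

lx·mx by age: 0, 1.976, 0.819, 0.138, 0
R0 = Σ lx·mx = 2.933 → 2.93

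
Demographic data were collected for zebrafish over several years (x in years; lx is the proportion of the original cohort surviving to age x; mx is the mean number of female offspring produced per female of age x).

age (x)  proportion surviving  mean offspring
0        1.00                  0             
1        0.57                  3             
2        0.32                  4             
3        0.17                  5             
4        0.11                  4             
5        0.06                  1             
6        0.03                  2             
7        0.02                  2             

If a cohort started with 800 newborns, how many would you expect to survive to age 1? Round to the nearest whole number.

Expected survivors = N0 · l_1 = 800 × 0.57 = 456 → 456

456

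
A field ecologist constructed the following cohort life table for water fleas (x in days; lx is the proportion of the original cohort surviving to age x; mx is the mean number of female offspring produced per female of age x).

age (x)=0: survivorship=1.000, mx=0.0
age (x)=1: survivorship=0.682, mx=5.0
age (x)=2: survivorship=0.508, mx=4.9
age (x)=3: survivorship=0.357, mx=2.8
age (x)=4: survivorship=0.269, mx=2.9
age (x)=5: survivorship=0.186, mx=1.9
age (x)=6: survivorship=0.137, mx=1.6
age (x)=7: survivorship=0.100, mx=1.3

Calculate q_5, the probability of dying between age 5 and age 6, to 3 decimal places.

0.263

q_5 = (l_5 − l_6) / l_5 = (0.186 − 0.137) / 0.186
     = 0.049 / 0.186 = 0.263441… → 0.263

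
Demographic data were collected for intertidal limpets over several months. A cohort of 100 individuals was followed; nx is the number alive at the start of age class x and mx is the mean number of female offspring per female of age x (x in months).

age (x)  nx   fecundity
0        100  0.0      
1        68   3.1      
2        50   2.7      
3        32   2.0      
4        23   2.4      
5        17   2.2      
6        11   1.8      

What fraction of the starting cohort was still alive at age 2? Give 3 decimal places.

0.500

l_2 = n_2/n_0 = 50/100 = 0.5 → 0.500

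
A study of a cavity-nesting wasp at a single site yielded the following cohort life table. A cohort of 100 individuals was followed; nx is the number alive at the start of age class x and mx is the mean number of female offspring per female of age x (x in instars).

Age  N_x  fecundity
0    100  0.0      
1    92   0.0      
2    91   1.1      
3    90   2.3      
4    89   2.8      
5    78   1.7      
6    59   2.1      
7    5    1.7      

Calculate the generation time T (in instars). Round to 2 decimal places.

lx = nx/n0 = nx/100: 1, 0.92, 0.91, 0.9, 0.89, 0.78, 0.59, 0.05
lx·mx: 0, 0, 1.001, 2.07, 2.492, 1.326, 1.239, 0.085 → R0 = 8.213
x·lx·mx: 0, 0, 2.002, 6.21, 9.968, 6.63, 7.434, 0.595 → Σ = 32.839
T = 32.839 / 8.213 = 3.998417… → 4.00

4.00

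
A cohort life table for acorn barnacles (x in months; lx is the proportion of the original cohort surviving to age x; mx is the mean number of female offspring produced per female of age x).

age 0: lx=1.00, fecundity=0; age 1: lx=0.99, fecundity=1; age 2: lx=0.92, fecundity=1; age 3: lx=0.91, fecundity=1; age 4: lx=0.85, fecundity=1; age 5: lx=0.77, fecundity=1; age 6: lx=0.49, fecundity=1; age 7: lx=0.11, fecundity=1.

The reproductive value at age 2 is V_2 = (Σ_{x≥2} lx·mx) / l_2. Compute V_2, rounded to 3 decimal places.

4.402

lx·mx for x ≥ 2: 0.92, 0.91, 0.85, 0.77, 0.49, 0.11 → sum = 4.05
V_2 = 4.05 / l_2 = 4.05 / 0.92 = 4.402174… → 4.402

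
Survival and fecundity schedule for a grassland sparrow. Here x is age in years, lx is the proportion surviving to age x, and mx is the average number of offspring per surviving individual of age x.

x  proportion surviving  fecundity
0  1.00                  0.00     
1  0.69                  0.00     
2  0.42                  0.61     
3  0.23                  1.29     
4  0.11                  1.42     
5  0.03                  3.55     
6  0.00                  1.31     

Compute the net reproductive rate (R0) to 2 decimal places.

lx·mx by age: 0, 0, 0.2562, 0.2967, 0.1562, 0.1065, 0
R0 = Σ lx·mx = 0.8156 → 0.82

0.82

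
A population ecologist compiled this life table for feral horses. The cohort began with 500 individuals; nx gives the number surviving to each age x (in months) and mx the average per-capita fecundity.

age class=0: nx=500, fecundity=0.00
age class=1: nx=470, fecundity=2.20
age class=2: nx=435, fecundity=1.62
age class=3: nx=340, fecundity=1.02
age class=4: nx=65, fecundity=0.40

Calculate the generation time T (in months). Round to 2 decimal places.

lx = nx/n0 = nx/500: 1, 0.94, 0.87, 0.68, 0.13
lx·mx: 0, 2.068, 1.4094, 0.6936, 0.052 → R0 = 4.223
x·lx·mx: 0, 2.068, 2.8188, 2.0808, 0.208 → Σ = 7.1756
T = 7.1756 / 4.223 = 1.699171… → 1.70

1.70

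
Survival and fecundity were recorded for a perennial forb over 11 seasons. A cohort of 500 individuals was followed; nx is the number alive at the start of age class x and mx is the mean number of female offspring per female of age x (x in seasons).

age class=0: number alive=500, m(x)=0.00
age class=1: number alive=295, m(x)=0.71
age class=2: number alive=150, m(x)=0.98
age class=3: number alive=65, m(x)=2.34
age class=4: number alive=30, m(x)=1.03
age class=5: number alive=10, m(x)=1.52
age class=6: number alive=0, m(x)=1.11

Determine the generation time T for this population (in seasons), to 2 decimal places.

lx = nx/n0 = nx/500: 1, 0.59, 0.3, 0.13, 0.06, 0.02, 0
lx·mx: 0, 0.4189, 0.294, 0.3042, 0.0618, 0.0304, 0 → R0 = 1.1093
x·lx·mx: 0, 0.4189, 0.588, 0.9126, 0.2472, 0.152, 0 → Σ = 2.3187
T = 2.3187 / 1.1093 = 2.090237… → 2.09

2.09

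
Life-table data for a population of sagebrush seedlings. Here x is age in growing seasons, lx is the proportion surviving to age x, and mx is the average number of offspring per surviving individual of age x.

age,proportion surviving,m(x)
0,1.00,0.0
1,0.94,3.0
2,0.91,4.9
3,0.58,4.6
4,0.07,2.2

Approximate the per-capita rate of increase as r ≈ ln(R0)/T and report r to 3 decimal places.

R0 = Σ lx·mx = 0 + 2.82 + 4.459 + 2.668 + 0.154 = 10.101
Σ x·lx·mx = 20.358; T = 20.358/10.101 = 2.01544…
r ≈ ln(R0)/T = ln(10.101)/2.01544… = 1.14746… → 1.147

1.147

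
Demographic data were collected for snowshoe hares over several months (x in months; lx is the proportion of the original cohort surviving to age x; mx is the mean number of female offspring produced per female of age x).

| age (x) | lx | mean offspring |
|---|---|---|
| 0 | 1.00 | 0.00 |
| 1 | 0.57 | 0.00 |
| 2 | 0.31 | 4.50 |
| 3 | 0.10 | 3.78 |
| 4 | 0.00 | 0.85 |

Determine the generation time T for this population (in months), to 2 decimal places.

2.21

lx·mx: 0, 0, 1.395, 0.378, 0 → R0 = 1.773
x·lx·mx: 0, 0, 2.79, 1.134, 0 → Σ = 3.924
T = 3.924 / 1.773 = 2.213198… → 2.21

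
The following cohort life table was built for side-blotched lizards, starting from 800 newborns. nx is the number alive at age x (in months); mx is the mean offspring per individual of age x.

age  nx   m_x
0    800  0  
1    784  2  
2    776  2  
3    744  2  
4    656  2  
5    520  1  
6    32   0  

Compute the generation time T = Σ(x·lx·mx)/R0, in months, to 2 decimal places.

2.64

lx = nx/n0 = nx/800: 1, 0.98, 0.97, 0.93, 0.82, 0.65, 0.04
lx·mx: 0, 1.96, 1.94, 1.86, 1.64, 0.65, 0 → R0 = 8.05
x·lx·mx: 0, 1.96, 3.88, 5.58, 6.56, 3.25, 0 → Σ = 21.23
T = 21.23 / 8.05 = 2.637267… → 2.64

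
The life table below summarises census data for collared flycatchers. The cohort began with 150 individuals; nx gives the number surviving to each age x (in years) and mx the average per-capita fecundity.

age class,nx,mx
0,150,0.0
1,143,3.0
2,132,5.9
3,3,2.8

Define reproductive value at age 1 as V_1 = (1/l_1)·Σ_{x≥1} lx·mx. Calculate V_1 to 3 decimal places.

lx = nx/n0 = nx/150: 1, 0.95333…, 0.88, 0.02
lx·mx for x ≥ 1: 2.86…, 5.192, 0.056 → sum = 8.108…
V_1 = 8.108… / l_1 = 8.108… / 0.953333… = 8.504895… → 8.505

8.505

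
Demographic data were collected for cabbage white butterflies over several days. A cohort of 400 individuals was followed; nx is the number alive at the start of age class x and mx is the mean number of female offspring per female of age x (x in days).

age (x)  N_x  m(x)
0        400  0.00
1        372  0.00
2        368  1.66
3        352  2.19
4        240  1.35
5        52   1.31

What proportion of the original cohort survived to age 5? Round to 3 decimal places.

0.130

l_5 = n_5/n_0 = 52/400 = 0.13 → 0.130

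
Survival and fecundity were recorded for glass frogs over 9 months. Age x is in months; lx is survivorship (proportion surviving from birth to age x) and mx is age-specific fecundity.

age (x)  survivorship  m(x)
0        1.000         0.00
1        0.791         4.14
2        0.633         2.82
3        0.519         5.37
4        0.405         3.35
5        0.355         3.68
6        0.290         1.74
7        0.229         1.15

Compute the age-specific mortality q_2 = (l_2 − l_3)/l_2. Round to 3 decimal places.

q_2 = (l_2 − l_3) / l_2 = (0.633 − 0.519) / 0.633
     = 0.114 / 0.633 = 0.180095… → 0.180

0.180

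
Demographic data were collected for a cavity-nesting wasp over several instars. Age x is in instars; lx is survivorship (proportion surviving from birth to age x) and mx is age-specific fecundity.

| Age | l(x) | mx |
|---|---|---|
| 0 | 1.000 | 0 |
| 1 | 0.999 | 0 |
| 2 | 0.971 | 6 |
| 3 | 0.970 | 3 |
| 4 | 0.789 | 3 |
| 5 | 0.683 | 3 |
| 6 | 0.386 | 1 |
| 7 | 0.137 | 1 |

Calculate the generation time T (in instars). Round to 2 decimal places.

lx·mx: 0, 0, 5.826, 2.91, 2.367, 2.049, 0.386, 0.137 → R0 = 13.675
x·lx·mx: 0, 0, 11.652, 8.73, 9.468, 10.245, 2.316, 0.959 → Σ = 43.37
T = 43.37 / 13.675 = 3.171481… → 3.17

3.17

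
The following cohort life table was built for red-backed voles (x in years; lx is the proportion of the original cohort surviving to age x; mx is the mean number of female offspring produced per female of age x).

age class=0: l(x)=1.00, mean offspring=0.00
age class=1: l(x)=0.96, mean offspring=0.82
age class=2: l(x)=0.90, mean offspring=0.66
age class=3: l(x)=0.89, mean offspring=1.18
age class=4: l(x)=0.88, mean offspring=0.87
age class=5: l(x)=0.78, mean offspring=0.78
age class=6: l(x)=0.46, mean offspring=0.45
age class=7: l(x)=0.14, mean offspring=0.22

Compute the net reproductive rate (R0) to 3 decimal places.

lx·mx by age: 0, 0.7872, 0.594, 1.0502, 0.7656, 0.6084, 0.207, 0.0308
R0 = Σ lx·mx = 4.0432 → 4.043

4.043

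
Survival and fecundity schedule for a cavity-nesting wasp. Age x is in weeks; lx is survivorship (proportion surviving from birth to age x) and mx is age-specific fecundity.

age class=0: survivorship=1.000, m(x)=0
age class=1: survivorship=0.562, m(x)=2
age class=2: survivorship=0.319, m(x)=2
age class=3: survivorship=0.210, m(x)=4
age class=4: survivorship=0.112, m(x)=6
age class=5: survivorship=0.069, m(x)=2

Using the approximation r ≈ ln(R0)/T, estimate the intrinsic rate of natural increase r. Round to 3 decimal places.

R0 = Σ lx·mx = 0 + 1.124 + 0.638 + 0.84 + 0.672 + 0.138 = 3.412
Σ x·lx·mx = 8.298; T = 8.298/3.412 = 2.432…
r ≈ ln(R0)/T = ln(3.412)/2.432… = 0.50464… → 0.505

0.505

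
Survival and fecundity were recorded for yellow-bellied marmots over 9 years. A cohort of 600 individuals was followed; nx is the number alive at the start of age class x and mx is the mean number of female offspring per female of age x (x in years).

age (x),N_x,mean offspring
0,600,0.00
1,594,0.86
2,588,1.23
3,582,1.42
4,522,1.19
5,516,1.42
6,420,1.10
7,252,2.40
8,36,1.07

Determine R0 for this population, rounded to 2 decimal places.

lx = nx/n0 = nx/600: 1, 0.99, 0.98, 0.97, 0.87, 0.86, 0.7, 0.42, 0.06
lx·mx by age: 0, 0.8514, 1.2054, 1.3774, 1.0353, 1.2212, 0.77, 1.008, 0.0642
R0 = Σ lx·mx = 7.5329 → 7.53

7.53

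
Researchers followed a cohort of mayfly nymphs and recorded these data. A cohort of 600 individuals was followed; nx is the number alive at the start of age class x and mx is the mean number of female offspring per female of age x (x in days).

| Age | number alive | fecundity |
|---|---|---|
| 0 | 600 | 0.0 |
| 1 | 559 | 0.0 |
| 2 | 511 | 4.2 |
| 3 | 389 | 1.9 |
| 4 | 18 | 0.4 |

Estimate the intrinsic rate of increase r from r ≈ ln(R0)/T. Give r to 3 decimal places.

0.696

lx = nx/n0 = nx/600: 1, 0.93167…, 0.85167…, 0.64833…, 0.03
R0 = Σ lx·mx = 0 + 0 + 3.577… + 1.23183… + 0.012 = 4.820833…
Σ x·lx·mx = 10.8975…; T = 10.8975…/4.820833… = 2.2605…
r ≈ ln(R0)/T = ln(4.820833…)/2.2605… = 0.69584… → 0.696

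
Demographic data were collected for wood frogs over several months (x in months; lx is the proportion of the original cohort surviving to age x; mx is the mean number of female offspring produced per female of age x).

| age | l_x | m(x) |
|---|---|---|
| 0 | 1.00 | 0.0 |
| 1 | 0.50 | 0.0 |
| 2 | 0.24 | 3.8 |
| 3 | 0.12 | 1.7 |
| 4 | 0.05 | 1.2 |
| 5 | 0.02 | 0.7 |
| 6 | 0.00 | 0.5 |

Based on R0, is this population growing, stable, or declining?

R0 = Σ lx·mx = 0 + 0 + 0.912 + 0.204 + 0.06 + 0.014 + 0 = 1.19
R0 > 1, so the population is growing.

growing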